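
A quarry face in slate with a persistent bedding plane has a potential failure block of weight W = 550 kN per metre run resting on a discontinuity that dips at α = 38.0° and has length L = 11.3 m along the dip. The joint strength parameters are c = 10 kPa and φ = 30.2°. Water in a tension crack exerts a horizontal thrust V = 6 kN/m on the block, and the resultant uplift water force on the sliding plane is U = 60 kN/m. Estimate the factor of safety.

Resolving the block weight along and normal to the plane and applying the Mohr–Coulomb strength on the joint:
N' = W cosα − U − V sinα = 550·cos38.0° − 60 − 6·sin38.0° = 369.7 kN/m
Driving force T = W sinα + V cosα = 550·sin38.0° + 6·cos38.0° = 343.3 kN/m
Resisting force R = c·L + N'·tanφ = 10·11.3 + 369.7·tan30.2° = 113.0 + 215.2 = 328.2 kN/m
FS = R / T = 328.2 / 343.3 = 0.956

FS = 0.96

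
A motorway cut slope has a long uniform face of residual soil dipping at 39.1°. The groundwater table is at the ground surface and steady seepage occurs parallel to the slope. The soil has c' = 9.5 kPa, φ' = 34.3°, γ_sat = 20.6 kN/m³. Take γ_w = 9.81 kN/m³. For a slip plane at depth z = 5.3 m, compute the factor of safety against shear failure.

FS = 0.62

With seepage parallel to the slope and the water table at the surface, the effective normal stress on the slip plane uses the buoyant unit weight γ' = γ_sat − γ_w while the driving shear stress uses γ_sat:
FS = [c' + γ' z cos²β tanφ'] / [γ_sat z sinβ cosβ]
γ' = 20.6 − 9.81 = 10.79 kN/m³
Numerator = 9.5 + 10.79·5.3·cos²39.1°·tan34.3° = 9.5 + 10.79·5.3·0.6022·0.6822 = 32.994 kPa
Denominator = 20.6·5.3·sin39.1°·cos39.1° = 20.6·5.3·0.6307·0.7760 = 53.436 kPa
FS = 32.994 / 53.436 = 0.617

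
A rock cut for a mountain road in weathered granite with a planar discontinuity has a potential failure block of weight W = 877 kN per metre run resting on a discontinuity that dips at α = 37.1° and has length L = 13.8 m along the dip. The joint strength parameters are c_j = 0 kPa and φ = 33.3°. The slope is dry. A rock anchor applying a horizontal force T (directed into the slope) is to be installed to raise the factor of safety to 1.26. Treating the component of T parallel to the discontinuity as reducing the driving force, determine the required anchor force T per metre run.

Resolving forces along and normal to the sliding plane, with the horizontal anchor force T adding T·sinα to the effective normal force and T·cosα acting up the plane against the driving force:
FS = [c_jL + (W cosα + T sinα) tanφ] / [W sinα − T cosα]
Without the anchor: N' = 699.5 kN/m, driving T_d = 529.0 kN/m, resisting R = 0·13.8 + 699.5·tan33.3° = 459.5 kN/m, FS = 0.87.
Setting FS = 1.26 and solving for T:
1.26·(529.0 − T cos37.1°) = 459.5 + T sin37.1°·tan33.3°
T·(sin37.1°·tan33.3° + 1.26·cos37.1°) = 1.26·529.0 − 459.5
T·(0.6032·0.6569 + 1.26·0.7976) = 666.6 − 459.5 = 207.1
T·1.4012 = 207.1
T = 147.8 kN/m

T = 148 kN/m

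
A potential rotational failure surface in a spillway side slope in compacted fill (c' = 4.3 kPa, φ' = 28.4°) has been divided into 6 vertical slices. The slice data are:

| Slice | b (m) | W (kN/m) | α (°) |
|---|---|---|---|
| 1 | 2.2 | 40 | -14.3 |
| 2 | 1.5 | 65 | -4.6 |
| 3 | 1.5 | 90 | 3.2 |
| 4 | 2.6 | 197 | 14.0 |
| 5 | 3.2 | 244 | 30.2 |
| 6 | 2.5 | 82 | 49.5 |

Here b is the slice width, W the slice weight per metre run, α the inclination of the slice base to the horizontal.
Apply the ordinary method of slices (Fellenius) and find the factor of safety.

FS = 1.87

Ordinary method of slices: FS = Σ[c'·Δl_i + (W_i cosα_i)·tanφ'] / Σ W_i sinα_i, with Δl_i = b_i / cosα_i.
Slice 1: Δl = 2.2/cos(-14.3°) = 2.270 m; N'_1 = 40·cos(-14.3°) = 38.8; c'Δl = 9.76; W sinα = -9.9
Slice 2: Δl = 1.5/cos(-4.6°) = 1.505 m; N'_2 = 65·cos(-4.6°) = 64.8; c'Δl = 6.47; W sinα = -5.2
Slice 3: Δl = 1.5/cos3.2° = 1.502 m; N'_3 = 90·cos3.2° = 89.9; c'Δl = 6.46; W sinα = 5.0
Slice 4: Δl = 2.6/cos14.0° = 2.680 m; N'_4 = 197·cos14.0° = 191.1; c'Δl = 11.52; W sinα = 47.7
Slice 5: Δl = 3.2/cos30.2° = 3.703 m; N'_5 = 244·cos30.2° = 210.9; c'Δl = 15.92; W sinα = 122.7
Slice 6: Δl = 2.5/cos49.5° = 3.849 m; N'_6 = 82·cos49.5° = 53.3; c'Δl = 16.55; W sinα = 62.4
Σc'Δl = 66.7 kN/m; ΣN' = 648.7 kN/m; ΣW sinα = 222.7 kN/m
Resisting = 66.7 + 648.7·tan28.4° = 66.7 + 350.7 = 417.4 kN/m
FS = 417.4 / 222.7 = 1.875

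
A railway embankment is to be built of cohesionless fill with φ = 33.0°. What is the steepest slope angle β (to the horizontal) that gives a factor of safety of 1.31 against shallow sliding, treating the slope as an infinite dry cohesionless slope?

For an infinite dry cohesionless slope FS = tanφ/tanβ, so tanβ = tanφ / FS.
tanβ = tan33.0° / 1.31 = 0.6494 / 1.31 = 0.4957
β = arctan(0.4957) = 26.37°

β = 26.4°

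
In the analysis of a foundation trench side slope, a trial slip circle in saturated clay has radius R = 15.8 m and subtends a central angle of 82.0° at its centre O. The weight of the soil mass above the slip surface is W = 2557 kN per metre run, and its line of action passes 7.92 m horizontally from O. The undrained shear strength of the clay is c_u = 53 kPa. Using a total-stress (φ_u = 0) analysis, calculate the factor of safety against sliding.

FS = 0.94

Taking moments about the centre O, the resisting moment is provided by the undrained shear strength acting along the arc:
Arc length L_a = R·θ = 15.8·(82.0°·π/180) = 15.8·1.4312 = 22.61 m
M_R = c_u·L_a·R = 53·22.61·15.8 = 18935.7 kN·m/m
M_D = W·d = 2557·7.92 = 20251.4 kN·m/m
FS = M_R / M_D = 18935.7 / 20251.4 = 0.935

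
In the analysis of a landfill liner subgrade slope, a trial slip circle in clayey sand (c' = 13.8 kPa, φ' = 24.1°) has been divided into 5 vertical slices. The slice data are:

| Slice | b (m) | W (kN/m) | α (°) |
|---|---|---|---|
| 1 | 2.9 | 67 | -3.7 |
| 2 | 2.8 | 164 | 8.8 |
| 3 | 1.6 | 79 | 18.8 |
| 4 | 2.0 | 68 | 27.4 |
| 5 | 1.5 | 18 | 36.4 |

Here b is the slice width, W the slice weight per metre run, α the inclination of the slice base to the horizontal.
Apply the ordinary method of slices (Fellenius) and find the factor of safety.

Ordinary method of slices: FS = Σ[c'·Δl_i + (W_i cosα_i)·tanφ'] / Σ W_i sinα_i, with Δl_i = b_i / cosα_i.
Slice 1: Δl = 2.9/cos(-3.7°) = 2.906 m; N'_1 = 67·cos(-3.7°) = 66.9; c'Δl = 40.10; W sinα = -4.3
Slice 2: Δl = 2.8/cos8.8° = 2.833 m; N'_2 = 164·cos8.8° = 162.1; c'Δl = 39.10; W sinα = 25.1
Slice 3: Δl = 1.6/cos18.8° = 1.690 m; N'_3 = 79·cos18.8° = 74.8; c'Δl = 23.32; W sinα = 25.5
Slice 4: Δl = 2.0/cos27.4° = 2.253 m; N'_4 = 68·cos27.4° = 60.4; c'Δl = 31.09; W sinα = 31.3
Slice 5: Δl = 1.5/cos36.4° = 1.864 m; N'_5 = 18·cos36.4° = 14.5; c'Δl = 25.72; W sinα = 10.7
Σc'Δl = 159.3 kN/m; ΣN' = 378.6 kN/m; ΣW sinα = 88.2 kN/m
Resisting = 159.3 + 378.6·tan24.1° = 159.3 + 169.3 = 328.7 kN/m
FS = 328.7 / 88.2 = 3.727

FS = 3.73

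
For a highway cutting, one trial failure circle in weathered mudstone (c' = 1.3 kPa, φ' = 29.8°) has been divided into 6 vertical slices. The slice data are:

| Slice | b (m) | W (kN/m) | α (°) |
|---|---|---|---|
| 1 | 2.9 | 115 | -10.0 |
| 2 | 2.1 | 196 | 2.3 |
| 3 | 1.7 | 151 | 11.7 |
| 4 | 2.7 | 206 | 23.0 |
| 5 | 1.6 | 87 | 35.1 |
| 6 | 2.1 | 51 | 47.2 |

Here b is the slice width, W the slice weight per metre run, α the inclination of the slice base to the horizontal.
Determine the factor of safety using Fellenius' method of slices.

Ordinary method of slices: FS = Σ[c'·Δl_i + (W_i cosα_i)·tanφ'] / Σ W_i sinα_i, with Δl_i = b_i / cosα_i.
Slice 1: Δl = 2.9/cos(-10.0°) = 2.945 m; N'_1 = 115·cos(-10.0°) = 113.3; c'Δl = 3.83; W sinα = -20.0
Slice 2: Δl = 2.1/cos2.3° = 2.102 m; N'_2 = 196·cos2.3° = 195.8; c'Δl = 2.73; W sinα = 7.9
Slice 3: Δl = 1.7/cos11.7° = 1.736 m; N'_3 = 151·cos11.7° = 147.9; c'Δl = 2.26; W sinα = 30.6
Slice 4: Δl = 2.7/cos23.0° = 2.933 m; N'_4 = 206·cos23.0° = 189.6; c'Δl = 3.81; W sinα = 80.5
Slice 5: Δl = 1.6/cos35.1° = 1.956 m; N'_5 = 87·cos35.1° = 71.2; c'Δl = 2.54; W sinα = 50.0
Slice 6: Δl = 2.1/cos47.2° = 3.091 m; N'_6 = 51·cos47.2° = 34.7; c'Δl = 4.02; W sinα = 37.4
Σc'Δl = 19.2 kN/m; ΣN' = 752.4 kN/m; ΣW sinα = 186.5 kN/m
Resisting = 19.2 + 752.4·tan29.8° = 19.2 + 430.9 = 450.1 kN/m
FS = 450.1 / 186.5 = 2.414

FS = 2.41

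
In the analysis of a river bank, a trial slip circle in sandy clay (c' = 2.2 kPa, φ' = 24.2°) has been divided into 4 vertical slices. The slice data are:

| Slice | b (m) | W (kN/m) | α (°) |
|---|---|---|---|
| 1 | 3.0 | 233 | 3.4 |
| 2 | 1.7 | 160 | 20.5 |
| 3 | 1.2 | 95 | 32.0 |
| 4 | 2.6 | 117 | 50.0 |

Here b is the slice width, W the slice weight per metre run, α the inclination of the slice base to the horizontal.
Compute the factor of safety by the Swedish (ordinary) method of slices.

FS = 1.26

Ordinary method of slices: FS = Σ[c'·Δl_i + (W_i cosα_i)·tanφ'] / Σ W_i sinα_i, with Δl_i = b_i / cosα_i.
Slice 1: Δl = 3.0/cos3.4° = 3.005 m; N'_1 = 233·cos3.4° = 232.6; c'Δl = 6.61; W sinα = 13.8
Slice 2: Δl = 1.7/cos20.5° = 1.815 m; N'_2 = 160·cos20.5° = 149.9; c'Δl = 3.99; W sinα = 56.0
Slice 3: Δl = 1.2/cos32.0° = 1.415 m; N'_3 = 95·cos32.0° = 80.6; c'Δl = 3.11; W sinα = 50.3
Slice 4: Δl = 2.6/cos50.0° = 4.045 m; N'_4 = 117·cos50.0° = 75.2; c'Δl = 8.90; W sinα = 89.6
Σc'Δl = 22.6 kN/m; ΣN' = 538.2 kN/m; ΣW sinα = 209.8 kN/m
Resisting = 22.6 + 538.2·tan24.2° = 22.6 + 241.9 = 264.5 kN/m
FS = 264.5 / 209.8 = 1.261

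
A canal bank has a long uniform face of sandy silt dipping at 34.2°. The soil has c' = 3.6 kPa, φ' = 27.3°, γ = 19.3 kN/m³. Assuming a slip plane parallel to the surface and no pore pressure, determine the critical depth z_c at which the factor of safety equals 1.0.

Setting FS = 1.00 in FS = [c' + γz cos²β tanφ'] / [γz sinβ cosβ] and solving for z:
z = c' / [γ cosβ (FS·sinβ − cosβ·tanφ')]
  = 3.6 / [19.3·cos34.2°·(1.00·sin34.2° − cos34.2°·tan27.3°)]
  = 3.6 / [19.3·0.8271·(1.00·0.5621 − 0.8271·0.5161)]
  = 3.6 / 2.1581 = 1.668 m

z_c = 1.67 m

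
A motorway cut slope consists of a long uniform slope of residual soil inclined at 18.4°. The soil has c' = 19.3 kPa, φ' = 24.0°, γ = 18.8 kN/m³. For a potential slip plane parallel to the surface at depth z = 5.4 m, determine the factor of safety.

For an infinite slope with a slip plane parallel to the surface (no pore pressure): FS = [c' + γz cos²β tanφ'] / [γz sinβ cosβ].
γz = 18.8·5.4 = 101.52 kN/m²
Numerator = 19.3 + 101.52·cos²18.4°·tan24.0° = 19.3 + 101.52·0.9004·0.4452 = 59.996 kPa
Denominator = 101.52·sin18.4°·cos18.4° = 101.52·0.3156·0.9489 = 30.406 kPa
FS = 59.996 / 30.406 = 1.973

FS = 1.97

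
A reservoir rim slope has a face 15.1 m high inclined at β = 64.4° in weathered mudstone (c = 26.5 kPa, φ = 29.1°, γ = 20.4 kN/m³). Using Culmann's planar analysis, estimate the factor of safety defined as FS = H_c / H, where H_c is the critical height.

H_c = (4c/γ) · sinβ cosφ / [1 − cos(β − φ)]
    = (4·26.5/20.4) · sin64.4°·cos29.1° / [1 − cos35.3°]
    = 5.196 · 0.7880 / 0.1839 = 22.27 m
FS = H_c / H = 22.27 / 15.1 = 1.475

FS = 1.47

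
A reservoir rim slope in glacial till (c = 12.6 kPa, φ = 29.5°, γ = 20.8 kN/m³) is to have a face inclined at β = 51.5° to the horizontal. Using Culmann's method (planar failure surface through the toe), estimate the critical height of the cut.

H_c = 22.67 m

Culmann's analysis gives the critical failure plane at α_cr = (β + φ)/2 = (51.5 + 29.5)/2 = 40.5°, and the critical height
H_c = (4c/γ) · sinβ cosφ / [1 − cos(β − φ)]
    = (4·12.6/20.8) · sin51.5°·cos29.5° / [1 − cos(22.0°)]
    = 2.423 · 0.7826·0.8704 / [1 − 0.9272]
    = 2.423 · 0.6811 / 0.0728
    = 22.67 m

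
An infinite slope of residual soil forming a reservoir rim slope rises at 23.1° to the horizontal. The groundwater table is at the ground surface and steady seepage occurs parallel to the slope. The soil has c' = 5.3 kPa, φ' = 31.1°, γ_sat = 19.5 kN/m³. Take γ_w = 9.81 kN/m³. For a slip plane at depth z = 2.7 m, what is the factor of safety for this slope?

With seepage parallel to the slope and the water table at the surface, the effective normal stress on the slip plane uses the buoyant unit weight γ' = γ_sat − γ_w while the driving shear stress uses γ_sat:
FS = [c' + γ' z cos²β tanφ'] / [γ_sat z sinβ cosβ]
γ' = 19.5 − 9.81 = 9.69 kN/m³
Numerator = 5.3 + 9.69·2.7·cos²23.1°·tan31.1° = 5.3 + 9.69·2.7·0.8461·0.6032 = 18.653 kPa
Denominator = 19.5·2.7·sin23.1°·cos23.1° = 19.5·2.7·0.3923·0.9198 = 19.000 kPa
FS = 18.653 / 19.000 = 0.982

FS = 0.98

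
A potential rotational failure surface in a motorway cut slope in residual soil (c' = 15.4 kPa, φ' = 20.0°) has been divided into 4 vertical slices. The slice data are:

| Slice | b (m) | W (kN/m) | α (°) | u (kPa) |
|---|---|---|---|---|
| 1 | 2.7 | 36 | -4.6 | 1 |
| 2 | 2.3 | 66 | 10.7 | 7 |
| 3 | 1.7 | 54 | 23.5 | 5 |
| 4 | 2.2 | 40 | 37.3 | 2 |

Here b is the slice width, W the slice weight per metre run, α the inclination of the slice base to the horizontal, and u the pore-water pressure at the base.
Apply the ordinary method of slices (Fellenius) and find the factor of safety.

FS = 3.68

Ordinary method of slices: FS = Σ[c'·Δl_i + (W_i cosα_i − u_i·Δl_i)·tanφ'] / Σ W_i sinα_i, with Δl_i = b_i / cosα_i.
Slice 1: Δl = 2.7/cos(-4.6°) = 2.709 m; N'_1 = 36·cos(-4.6°) − 1·2.709 = 33.2; c'Δl = 41.71; W sinα = -2.9
Slice 2: Δl = 2.3/cos10.7° = 2.341 m; N'_2 = 66·cos10.7° − 7·2.341 = 48.5; c'Δl = 36.05; W sinα = 12.3
Slice 3: Δl = 1.7/cos23.5° = 1.854 m; N'_3 = 54·cos23.5° − 5·1.854 = 40.3; c'Δl = 28.55; W sinα = 21.5
Slice 4: Δl = 2.2/cos37.3° = 2.766 m; N'_4 = 40·cos37.3° − 2·2.766 = 26.3; c'Δl = 42.59; W sinα = 24.2
Σc'Δl = 148.9 kN/m; ΣN' = 148.2 kN/m; ΣW sinα = 55.1 kN/m
Resisting = 148.9 + 148.2·tan20.0° = 148.9 + 53.9 = 202.8 kN/m
FS = 202.8 / 55.1 = 3.679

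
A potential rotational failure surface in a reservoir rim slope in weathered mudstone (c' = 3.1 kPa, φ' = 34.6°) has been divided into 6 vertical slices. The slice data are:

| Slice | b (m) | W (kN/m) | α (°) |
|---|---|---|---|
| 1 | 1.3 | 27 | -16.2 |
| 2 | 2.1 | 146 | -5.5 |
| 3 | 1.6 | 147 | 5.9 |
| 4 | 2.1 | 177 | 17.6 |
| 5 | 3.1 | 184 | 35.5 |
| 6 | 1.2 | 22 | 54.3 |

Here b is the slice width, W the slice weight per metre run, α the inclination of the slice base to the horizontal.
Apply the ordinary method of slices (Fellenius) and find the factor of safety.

Ordinary method of slices: FS = Σ[c'·Δl_i + (W_i cosα_i)·tanφ'] / Σ W_i sinα_i, with Δl_i = b_i / cosα_i.
Slice 1: Δl = 1.3/cos(-16.2°) = 1.354 m; N'_1 = 27·cos(-16.2°) = 25.9; c'Δl = 4.20; W sinα = -7.5
Slice 2: Δl = 2.1/cos(-5.5°) = 2.110 m; N'_2 = 146·cos(-5.5°) = 145.3; c'Δl = 6.54; W sinα = -14.0
Slice 3: Δl = 1.6/cos5.9° = 1.609 m; N'_3 = 147·cos5.9° = 146.2; c'Δl = 4.99; W sinα = 15.1
Slice 4: Δl = 2.1/cos17.6° = 2.203 m; N'_4 = 177·cos17.6° = 168.7; c'Δl = 6.83; W sinα = 53.5
Slice 5: Δl = 3.1/cos35.5° = 3.808 m; N'_5 = 184·cos35.5° = 149.8; c'Δl = 11.80; W sinα = 106.8
Slice 6: Δl = 1.2/cos54.3° = 2.056 m; N'_6 = 22·cos54.3° = 12.8; c'Δl = 6.37; W sinα = 17.9
Σc'Δl = 40.7 kN/m; ΣN' = 648.8 kN/m; ΣW sinα = 171.8 kN/m
Resisting = 40.7 + 648.8·tan34.6° = 40.7 + 447.6 = 488.3 kN/m
FS = 488.3 / 171.8 = 2.842

FS = 2.84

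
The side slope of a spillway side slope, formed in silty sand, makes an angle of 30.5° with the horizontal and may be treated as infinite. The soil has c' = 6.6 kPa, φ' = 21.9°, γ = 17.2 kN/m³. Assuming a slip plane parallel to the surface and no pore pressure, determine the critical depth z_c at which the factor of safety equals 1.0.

z_c = 2.76 m

Setting FS = 1.00 in FS = [c' + γz cos²β tanφ'] / [γz sinβ cosβ] and solving for z:
z = c' / [γ cosβ (FS·sinβ − cosβ·tanφ')]
  = 6.6 / [17.2·cos30.5°·(1.00·sin30.5° − cos30.5°·tan21.9°)]
  = 6.6 / [17.2·0.8616·(1.00·0.5075 − 0.8616·0.4020)]
  = 6.6 / 2.3885 = 2.763 m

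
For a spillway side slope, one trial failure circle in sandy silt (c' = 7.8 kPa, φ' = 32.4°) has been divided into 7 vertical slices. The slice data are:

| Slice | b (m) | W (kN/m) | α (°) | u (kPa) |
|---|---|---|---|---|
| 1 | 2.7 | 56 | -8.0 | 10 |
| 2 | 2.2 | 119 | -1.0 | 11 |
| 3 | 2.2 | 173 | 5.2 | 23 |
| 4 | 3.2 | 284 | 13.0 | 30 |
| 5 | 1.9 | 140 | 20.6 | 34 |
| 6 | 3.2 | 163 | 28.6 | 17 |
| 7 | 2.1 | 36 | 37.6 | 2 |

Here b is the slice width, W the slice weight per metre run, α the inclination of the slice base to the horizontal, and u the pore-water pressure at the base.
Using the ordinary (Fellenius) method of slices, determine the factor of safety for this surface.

FS = 2.38

Ordinary method of slices: FS = Σ[c'·Δl_i + (W_i cosα_i − u_i·Δl_i)·tanφ'] / Σ W_i sinα_i, with Δl_i = b_i / cosα_i.
Slice 1: Δl = 2.7/cos(-8.0°) = 2.727 m; N'_1 = 56·cos(-8.0°) − 10·2.727 = 28.2; c'Δl = 21.27; W sinα = -7.8
Slice 2: Δl = 2.2/cos(-1.0°) = 2.200 m; N'_2 = 119·cos(-1.0°) − 11·2.200 = 94.8; c'Δl = 17.16; W sinα = -2.1
Slice 3: Δl = 2.2/cos5.2° = 2.209 m; N'_3 = 173·cos5.2° − 23·2.209 = 121.5; c'Δl = 17.23; W sinα = 15.7
Slice 4: Δl = 3.2/cos13.0° = 3.284 m; N'_4 = 284·cos13.0° − 30·3.284 = 178.2; c'Δl = 25.62; W sinα = 63.9
Slice 5: Δl = 1.9/cos20.6° = 2.030 m; N'_5 = 140·cos20.6° − 34·2.030 = 62.0; c'Δl = 15.83; W sinα = 49.3
Slice 6: Δl = 3.2/cos28.6° = 3.645 m; N'_6 = 163·cos28.6° − 17·3.645 = 81.2; c'Δl = 28.43; W sinα = 78.0
Slice 7: Δl = 2.1/cos37.6° = 2.651 m; N'_7 = 36·cos37.6° − 2·2.651 = 23.2; c'Δl = 20.67; W sinα = 22.0
Σc'Δl = 146.2 kN/m; ΣN' = 589.1 kN/m; ΣW sinα = 218.9 kN/m
Resisting = 146.2 + 589.1·tan32.4° = 146.2 + 373.8 = 520.0 kN/m
FS = 520.0 / 218.9 = 2.375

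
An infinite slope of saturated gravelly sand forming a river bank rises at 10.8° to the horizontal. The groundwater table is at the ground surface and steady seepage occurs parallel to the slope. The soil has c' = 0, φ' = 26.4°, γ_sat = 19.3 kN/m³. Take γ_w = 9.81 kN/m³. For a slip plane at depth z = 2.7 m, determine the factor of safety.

With seepage parallel to the slope and the water table at the surface, the effective normal stress on the slip plane uses the buoyant unit weight γ' = γ_sat − γ_w while the driving shear stress uses γ_sat:
FS = [c' + γ' z cos²β tanφ'] / [γ_sat z sinβ cosβ]
(For c' = 0 this reduces to FS = (γ'/γ_sat)·tanφ'/tanβ.)
γ' = 19.3 − 9.81 = 9.49 kN/m³
Numerator = 0.0 + 9.49·2.7·cos²10.8°·tan26.4° = 0.0 + 9.49·2.7·0.9649·0.4964 = 12.273 kPa
Denominator = 19.3·2.7·sin10.8°·cos10.8° = 19.3·2.7·0.1874·0.9823 = 9.591 kPa
FS = 12.273 / 9.591 = 1.280

FS = 1.28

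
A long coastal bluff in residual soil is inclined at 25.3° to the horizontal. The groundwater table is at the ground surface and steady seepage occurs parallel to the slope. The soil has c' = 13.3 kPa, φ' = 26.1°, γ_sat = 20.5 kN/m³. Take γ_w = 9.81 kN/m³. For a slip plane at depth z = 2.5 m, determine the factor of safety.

With seepage parallel to the slope and the water table at the surface, the effective normal stress on the slip plane uses the buoyant unit weight γ' = γ_sat − γ_w while the driving shear stress uses γ_sat:
FS = [c' + γ' z cos²β tanφ'] / [γ_sat z sinβ cosβ]
γ' = 20.5 − 9.81 = 10.69 kN/m³
Numerator = 13.3 + 10.69·2.5·cos²25.3°·tan26.1° = 13.3 + 10.69·2.5·0.8174·0.4899 = 24.001 kPa
Denominator = 20.5·2.5·sin25.3°·cos25.3° = 20.5·2.5·0.4274·0.9041 = 19.801 kPa
FS = 24.001 / 19.801 = 1.212

FS = 1.21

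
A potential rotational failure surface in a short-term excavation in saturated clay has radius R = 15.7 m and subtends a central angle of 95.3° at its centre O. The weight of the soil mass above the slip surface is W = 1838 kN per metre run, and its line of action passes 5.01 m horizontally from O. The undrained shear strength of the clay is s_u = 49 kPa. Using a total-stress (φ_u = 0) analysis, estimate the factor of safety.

FS = 2.18

Taking moments about the centre O, the resisting moment is provided by the undrained shear strength acting along the arc:
Arc length L_a = R·θ = 15.7·(95.3°·π/180) = 15.7·1.6633 = 26.11 m
M_R = s_u·L_a·R = 49·26.11·15.7 = 20089.3 kN·m/m
M_D = W·d = 1838·5.01 = 9208.4 kN·m/m
FS = M_R / M_D = 20089.3 / 9208.4 = 2.182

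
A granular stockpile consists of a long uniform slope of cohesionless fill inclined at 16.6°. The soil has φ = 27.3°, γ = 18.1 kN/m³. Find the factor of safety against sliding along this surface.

For a dry cohesionless infinite slope the factor of safety is FS = tanφ / tanβ.
FS = tan27.3° / tan16.6° = 0.5161 / 0.2981 = 1.731

FS = 1.73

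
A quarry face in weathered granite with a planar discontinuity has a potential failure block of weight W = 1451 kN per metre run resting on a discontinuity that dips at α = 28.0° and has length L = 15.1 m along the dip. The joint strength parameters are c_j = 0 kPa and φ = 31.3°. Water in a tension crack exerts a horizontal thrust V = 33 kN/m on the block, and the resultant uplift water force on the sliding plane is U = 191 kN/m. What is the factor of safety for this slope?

FS = 0.92

Resolving the block weight along and normal to the plane and applying the Mohr–Coulomb strength on the joint:
N' = W cosα − U − V sinα = 1451·cos28.0° − 191 − 33·sin28.0° = 1074.7 kN/m
Driving force T = W sinα + V cosα = 1451·sin28.0° + 33·cos28.0° = 710.3 kN/m
Resisting force R = c_j·L + N'·tanφ = 0·15.1 + 1074.7·tan31.3° = 0.0 + 653.4 = 653.4 kN/m
FS = R / T = 653.4 / 710.3 = 0.920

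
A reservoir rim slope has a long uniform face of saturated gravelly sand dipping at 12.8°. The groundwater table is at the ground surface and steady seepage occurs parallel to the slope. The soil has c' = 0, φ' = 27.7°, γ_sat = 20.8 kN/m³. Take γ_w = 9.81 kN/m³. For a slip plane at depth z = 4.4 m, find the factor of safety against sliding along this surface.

With seepage parallel to the slope and the water table at the surface, the effective normal stress on the slip plane uses the buoyant unit weight γ' = γ_sat − γ_w while the driving shear stress uses γ_sat:
FS = [c' + γ' z cos²β tanφ'] / [γ_sat z sinβ cosβ]
(For c' = 0 this reduces to FS = (γ'/γ_sat)·tanφ'/tanβ.)
γ' = 20.8 − 9.81 = 10.99 kN/m³
Numerator = 0.0 + 10.99·4.4·cos²12.8°·tan27.7° = 0.0 + 10.99·4.4·0.9509·0.5250 = 24.141 kPa
Denominator = 20.8·4.4·sin12.8°·cos12.8° = 20.8·4.4·0.2215·0.9751 = 19.772 kPa
FS = 24.141 / 19.772 = 1.221

FS = 1.22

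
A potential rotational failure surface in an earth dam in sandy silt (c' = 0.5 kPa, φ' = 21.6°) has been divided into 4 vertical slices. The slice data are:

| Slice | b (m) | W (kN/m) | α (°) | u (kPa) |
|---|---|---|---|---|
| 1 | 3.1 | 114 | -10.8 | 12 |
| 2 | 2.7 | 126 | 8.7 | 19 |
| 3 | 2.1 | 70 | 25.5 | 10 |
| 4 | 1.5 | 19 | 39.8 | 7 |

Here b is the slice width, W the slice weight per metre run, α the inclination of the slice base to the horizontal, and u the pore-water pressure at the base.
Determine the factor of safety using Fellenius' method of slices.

FS = 1.98

Ordinary method of slices: FS = Σ[c'·Δl_i + (W_i cosα_i − u_i·Δl_i)·tanφ'] / Σ W_i sinα_i, with Δl_i = b_i / cosα_i.
Slice 1: Δl = 3.1/cos(-10.8°) = 3.156 m; N'_1 = 114·cos(-10.8°) − 12·3.156 = 74.1; c'Δl = 1.58; W sinα = -21.4
Slice 2: Δl = 2.7/cos8.7° = 2.731 m; N'_2 = 126·cos8.7° − 19·2.731 = 72.7; c'Δl = 1.37; W sinα = 19.1
Slice 3: Δl = 2.1/cos25.5° = 2.327 m; N'_3 = 70·cos25.5° − 10·2.327 = 39.9; c'Δl = 1.16; W sinα = 30.1
Slice 4: Δl = 1.5/cos39.8° = 1.952 m; N'_4 = 19·cos39.8° − 7·1.952 = 0.9; c'Δl = 0.98; W sinα = 12.2
Σc'Δl = 5.1 kN/m; ΣN' = 187.6 kN/m; ΣW sinα = 40.0 kN/m
Resisting = 5.1 + 187.6·tan21.6° = 5.1 + 74.3 = 79.4 kN/m
FS = 79.4 / 40.0 = 1.984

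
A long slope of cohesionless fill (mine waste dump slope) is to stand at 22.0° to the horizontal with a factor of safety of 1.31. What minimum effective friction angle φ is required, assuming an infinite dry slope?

φ = 27.9°

FS = tanφ/tanβ ⇒ tanφ = FS · tanβ = 1.31 · tan22.0° = 0.5293
φ = arctan(0.5293) = 27.89°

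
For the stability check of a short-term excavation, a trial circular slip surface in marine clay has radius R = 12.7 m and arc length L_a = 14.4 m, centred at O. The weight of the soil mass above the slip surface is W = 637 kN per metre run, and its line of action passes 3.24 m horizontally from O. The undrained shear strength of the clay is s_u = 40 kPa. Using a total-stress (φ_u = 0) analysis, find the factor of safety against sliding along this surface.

FS = 3.54

Taking moments about the centre O, the resisting moment is provided by the undrained shear strength acting along the arc:
M_R = s_u·L_a·R = 40·14.40·12.7 = 7315.2 kN·m/m
M_D = W·d = 637·3.24 = 2063.9 kN·m/m
FS = M_R / M_D = 7315.2 / 2063.9 = 3.544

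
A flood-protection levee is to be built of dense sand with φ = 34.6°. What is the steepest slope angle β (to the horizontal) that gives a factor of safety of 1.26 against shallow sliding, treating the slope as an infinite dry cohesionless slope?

β = 28.7°

For an infinite dry cohesionless slope FS = tanφ/tanβ, so tanβ = tanφ / FS.
tanβ = tan34.6° / 1.26 = 0.6899 / 1.26 = 0.5475
β = arctan(0.5475) = 28.70°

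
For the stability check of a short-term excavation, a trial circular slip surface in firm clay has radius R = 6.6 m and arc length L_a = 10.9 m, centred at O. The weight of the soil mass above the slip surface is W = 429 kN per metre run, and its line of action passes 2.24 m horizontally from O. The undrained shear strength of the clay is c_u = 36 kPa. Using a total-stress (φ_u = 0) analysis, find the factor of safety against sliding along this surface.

Taking moments about the centre O, the resisting moment is provided by the undrained shear strength acting along the arc:
M_R = c_u·L_a·R = 36·10.90·6.6 = 2589.8 kN·m/m
M_D = W·d = 429·2.24 = 961.0 kN·m/m
FS = M_R / M_D = 2589.8 / 961.0 = 2.695

FS = 2.70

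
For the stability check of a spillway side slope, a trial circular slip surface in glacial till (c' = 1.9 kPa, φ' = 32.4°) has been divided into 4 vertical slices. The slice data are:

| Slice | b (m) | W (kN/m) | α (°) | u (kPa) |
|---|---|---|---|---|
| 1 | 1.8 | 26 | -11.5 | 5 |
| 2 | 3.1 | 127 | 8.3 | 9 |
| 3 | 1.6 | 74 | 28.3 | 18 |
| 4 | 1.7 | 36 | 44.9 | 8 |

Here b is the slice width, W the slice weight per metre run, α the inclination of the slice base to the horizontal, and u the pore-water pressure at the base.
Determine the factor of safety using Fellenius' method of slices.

FS = 1.55

Ordinary method of slices: FS = Σ[c'·Δl_i + (W_i cosα_i − u_i·Δl_i)·tanφ'] / Σ W_i sinα_i, with Δl_i = b_i / cosα_i.
Slice 1: Δl = 1.8/cos(-11.5°) = 1.837 m; N'_1 = 26·cos(-11.5°) − 5·1.837 = 16.3; c'Δl = 3.49; W sinα = -5.2
Slice 2: Δl = 3.1/cos8.3° = 3.133 m; N'_2 = 127·cos8.3° − 9·3.133 = 97.5; c'Δl = 5.95; W sinα = 18.3
Slice 3: Δl = 1.6/cos28.3° = 1.817 m; N'_3 = 74·cos28.3° − 18·1.817 = 32.4; c'Δl = 3.45; W sinα = 35.1
Slice 4: Δl = 1.7/cos44.9° = 2.400 m; N'_4 = 36·cos44.9° − 8·2.400 = 6.3; c'Δl = 4.56; W sinα = 25.4
Σc'Δl = 17.5 kN/m; ΣN' = 152.5 kN/m; ΣW sinα = 73.6 kN/m
Resisting = 17.5 + 152.5·tan32.4° = 17.5 + 96.8 = 114.2 kN/m
FS = 114.2 / 73.6 = 1.551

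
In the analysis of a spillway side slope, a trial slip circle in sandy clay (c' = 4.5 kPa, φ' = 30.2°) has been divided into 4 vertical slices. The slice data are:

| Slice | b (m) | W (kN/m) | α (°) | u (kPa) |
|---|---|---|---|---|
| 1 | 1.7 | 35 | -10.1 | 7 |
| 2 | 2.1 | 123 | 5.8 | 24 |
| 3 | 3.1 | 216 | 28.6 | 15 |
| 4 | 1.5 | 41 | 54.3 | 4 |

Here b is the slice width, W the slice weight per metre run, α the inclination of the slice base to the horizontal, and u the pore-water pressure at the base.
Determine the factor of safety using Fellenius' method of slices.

FS = 1.31

Ordinary method of slices: FS = Σ[c'·Δl_i + (W_i cosα_i − u_i·Δl_i)·tanφ'] / Σ W_i sinα_i, with Δl_i = b_i / cosα_i.
Slice 1: Δl = 1.7/cos(-10.1°) = 1.727 m; N'_1 = 35·cos(-10.1°) − 7·1.727 = 22.4; c'Δl = 7.77; W sinα = -6.1
Slice 2: Δl = 2.1/cos5.8° = 2.111 m; N'_2 = 123·cos5.8° − 24·2.111 = 71.7; c'Δl = 9.50; W sinα = 12.4
Slice 3: Δl = 3.1/cos28.6° = 3.531 m; N'_3 = 216·cos28.6° − 15·3.531 = 136.7; c'Δl = 15.89; W sinα = 103.4
Slice 4: Δl = 1.5/cos54.3° = 2.571 m; N'_4 = 41·cos54.3° − 4·2.571 = 13.6; c'Δl = 11.57; W sinα = 33.3
Σc'Δl = 44.7 kN/m; ΣN' = 244.4 kN/m; ΣW sinα = 143.0 kN/m
Resisting = 44.7 + 244.4·tan30.2° = 44.7 + 142.2 = 187.0 kN/m
FS = 187.0 / 143.0 = 1.308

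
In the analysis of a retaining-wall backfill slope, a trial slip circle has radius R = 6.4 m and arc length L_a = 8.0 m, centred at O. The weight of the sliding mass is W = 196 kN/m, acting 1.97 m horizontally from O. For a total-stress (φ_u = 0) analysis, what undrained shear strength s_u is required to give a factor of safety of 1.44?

FS = s_u·L_a·R / (W·d), so s_u = FS·W·d / (L_a·R).
s_u = 1.44·196·1.97 / (8.00·6.4) = 556.0 / 51.20 = 10.86 kPa

s_u = 10.9 kPa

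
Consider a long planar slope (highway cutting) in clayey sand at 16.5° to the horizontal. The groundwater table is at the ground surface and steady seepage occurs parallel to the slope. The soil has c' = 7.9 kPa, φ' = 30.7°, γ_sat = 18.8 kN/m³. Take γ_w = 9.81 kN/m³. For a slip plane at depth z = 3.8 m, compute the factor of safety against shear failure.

FS = 1.36

With seepage parallel to the slope and the water table at the surface, the effective normal stress on the slip plane uses the buoyant unit weight γ' = γ_sat − γ_w while the driving shear stress uses γ_sat:
FS = [c' + γ' z cos²β tanφ'] / [γ_sat z sinβ cosβ]
γ' = 18.8 − 9.81 = 8.99 kN/m³
Numerator = 7.9 + 8.99·3.8·cos²16.5°·tan30.7° = 7.9 + 8.99·3.8·0.9193·0.5938 = 26.548 kPa
Denominator = 18.8·3.8·sin16.5°·cos16.5° = 18.8·3.8·0.2840·0.9588 = 19.455 kPa
FS = 26.548 / 19.455 = 1.365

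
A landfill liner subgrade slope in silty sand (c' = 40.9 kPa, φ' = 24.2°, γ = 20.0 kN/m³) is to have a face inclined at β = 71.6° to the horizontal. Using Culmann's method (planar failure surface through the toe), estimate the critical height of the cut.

H_c = 21.91 m

Culmann's analysis gives the critical failure plane at α_cr = (β + φ')/2 = (71.6 + 24.2)/2 = 47.9°, and the critical height
H_c = (4c'/γ) · sinβ cosφ' / [1 − cos(β − φ')]
    = (4·40.9/20.0) · sin71.6°·cos24.2° / [1 − cos(47.4°)]
    = 8.180 · 0.9489·0.9121 / [1 − 0.6769]
    = 8.180 · 0.8655 / 0.3231
    = 21.91 m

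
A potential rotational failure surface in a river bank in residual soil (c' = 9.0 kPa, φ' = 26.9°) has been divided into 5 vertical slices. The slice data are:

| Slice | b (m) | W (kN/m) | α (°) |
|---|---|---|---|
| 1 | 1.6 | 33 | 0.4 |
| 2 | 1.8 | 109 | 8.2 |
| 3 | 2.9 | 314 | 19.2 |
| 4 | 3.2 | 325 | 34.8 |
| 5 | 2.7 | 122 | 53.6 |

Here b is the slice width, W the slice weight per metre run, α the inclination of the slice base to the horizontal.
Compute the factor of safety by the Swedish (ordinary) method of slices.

Ordinary method of slices: FS = Σ[c'·Δl_i + (W_i cosα_i)·tanφ'] / Σ W_i sinα_i, with Δl_i = b_i / cosα_i.
Slice 1: Δl = 1.6/cos0.4° = 1.600 m; N'_1 = 33·cos0.4° = 33.0; c'Δl = 14.40; W sinα = 0.2
Slice 2: Δl = 1.8/cos8.2° = 1.819 m; N'_2 = 109·cos8.2° = 107.9; c'Δl = 16.37; W sinα = 15.5
Slice 3: Δl = 2.9/cos19.2° = 3.071 m; N'_3 = 314·cos19.2° = 296.5; c'Δl = 27.64; W sinα = 103.3
Slice 4: Δl = 3.2/cos34.8° = 3.897 m; N'_4 = 325·cos34.8° = 266.9; c'Δl = 35.07; W sinα = 185.5
Slice 5: Δl = 2.7/cos53.6° = 4.550 m; N'_5 = 122·cos53.6° = 72.4; c'Δl = 40.95; W sinα = 98.2
Σc'Δl = 134.4 kN/m; ΣN' = 776.7 kN/m; ΣW sinα = 402.7 kN/m
Resisting = 134.4 + 776.7·tan26.9° = 134.4 + 394.0 = 528.5 kN/m
FS = 528.5 / 402.7 = 1.312

FS = 1.31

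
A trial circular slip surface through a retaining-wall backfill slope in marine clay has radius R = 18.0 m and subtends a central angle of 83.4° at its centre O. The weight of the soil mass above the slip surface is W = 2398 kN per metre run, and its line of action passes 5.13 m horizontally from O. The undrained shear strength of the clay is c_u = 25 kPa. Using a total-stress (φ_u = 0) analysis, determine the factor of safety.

Taking moments about the centre O, the resisting moment is provided by the undrained shear strength acting along the arc:
Arc length L_a = R·θ = 18.0·(83.4°·π/180) = 18.0·1.4556 = 26.20 m
M_R = c_u·L_a·R = 25·26.20·18.0 = 11790.4 kN·m/m
M_D = W·d = 2398·5.13 = 12301.7 kN·m/m
FS = M_R / M_D = 11790.4 / 12301.7 = 0.958

FS = 0.96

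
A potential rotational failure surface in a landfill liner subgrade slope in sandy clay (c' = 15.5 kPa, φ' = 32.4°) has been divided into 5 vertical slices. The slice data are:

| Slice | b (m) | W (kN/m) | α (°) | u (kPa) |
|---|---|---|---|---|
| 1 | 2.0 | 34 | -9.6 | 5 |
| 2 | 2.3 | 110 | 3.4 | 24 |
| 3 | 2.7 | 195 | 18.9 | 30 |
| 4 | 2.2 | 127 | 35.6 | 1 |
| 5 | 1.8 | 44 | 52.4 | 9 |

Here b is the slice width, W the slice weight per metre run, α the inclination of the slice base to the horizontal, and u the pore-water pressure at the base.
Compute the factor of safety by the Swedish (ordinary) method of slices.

Ordinary method of slices: FS = Σ[c'·Δl_i + (W_i cosα_i − u_i·Δl_i)·tanφ'] / Σ W_i sinα_i, with Δl_i = b_i / cosα_i.
Slice 1: Δl = 2.0/cos(-9.6°) = 2.028 m; N'_1 = 34·cos(-9.6°) − 5·2.028 = 23.4; c'Δl = 31.44; W sinα = -5.7
Slice 2: Δl = 2.3/cos3.4° = 2.304 m; N'_2 = 110·cos3.4° − 24·2.304 = 54.5; c'Δl = 35.71; W sinα = 6.5
Slice 3: Δl = 2.7/cos18.9° = 2.854 m; N'_3 = 195·cos18.9° − 30·2.854 = 98.9; c'Δl = 44.23; W sinα = 63.2
Slice 4: Δl = 2.2/cos35.6° = 2.706 m; N'_4 = 127·cos35.6° − 1·2.706 = 100.6; c'Δl = 41.94; W sinα = 73.9
Slice 5: Δl = 1.8/cos52.4° = 2.950 m; N'_5 = 44·cos52.4° − 9·2.950 = 0.3; c'Δl = 45.73; W sinα = 34.9
Σc'Δl = 199.1 kN/m; ΣN' = 277.6 kN/m; ΣW sinα = 172.8 kN/m
Resisting = 199.1 + 277.6·tan32.4° = 199.1 + 176.2 = 375.2 kN/m
FS = 375.2 / 172.8 = 2.171

FS = 2.17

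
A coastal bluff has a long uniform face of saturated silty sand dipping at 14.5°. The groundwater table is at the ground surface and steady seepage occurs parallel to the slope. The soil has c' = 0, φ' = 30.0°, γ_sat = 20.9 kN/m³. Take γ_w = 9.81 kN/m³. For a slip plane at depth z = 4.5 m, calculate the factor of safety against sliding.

FS = 1.18

With seepage parallel to the slope and the water table at the surface, the effective normal stress on the slip plane uses the buoyant unit weight γ' = γ_sat − γ_w while the driving shear stress uses γ_sat:
FS = [c' + γ' z cos²β tanφ'] / [γ_sat z sinβ cosβ]
(For c' = 0 this reduces to FS = (γ'/γ_sat)·tanφ'/tanβ.)
γ' = 20.9 − 9.81 = 11.09 kN/m³
Numerator = 0.0 + 11.09·4.5·cos²14.5°·tan30.0° = 0.0 + 11.09·4.5·0.9373·0.5774 = 27.006 kPa
Denominator = 20.9·4.5·sin14.5°·cos14.5° = 20.9·4.5·0.2504·0.9681 = 22.798 kPa
FS = 27.006 / 22.798 = 1.185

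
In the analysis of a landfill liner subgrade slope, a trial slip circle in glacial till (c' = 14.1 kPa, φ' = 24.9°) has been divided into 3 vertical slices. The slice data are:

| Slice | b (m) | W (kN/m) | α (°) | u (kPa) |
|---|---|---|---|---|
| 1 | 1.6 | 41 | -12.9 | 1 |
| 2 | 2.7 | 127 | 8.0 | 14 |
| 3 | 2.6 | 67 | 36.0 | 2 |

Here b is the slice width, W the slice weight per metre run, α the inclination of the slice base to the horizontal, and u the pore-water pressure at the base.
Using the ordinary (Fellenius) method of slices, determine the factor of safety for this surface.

FS = 3.91

Ordinary method of slices: FS = Σ[c'·Δl_i + (W_i cosα_i − u_i·Δl_i)·tanφ'] / Σ W_i sinα_i, with Δl_i = b_i / cosα_i.
Slice 1: Δl = 1.6/cos(-12.9°) = 1.641 m; N'_1 = 41·cos(-12.9°) − 1·1.641 = 38.3; c'Δl = 23.14; W sinα = -9.2
Slice 2: Δl = 2.7/cos8.0° = 2.727 m; N'_2 = 127·cos8.0° − 14·2.727 = 87.6; c'Δl = 38.44; W sinα = 17.7
Slice 3: Δl = 2.6/cos36.0° = 3.214 m; N'_3 = 67·cos36.0° − 2·3.214 = 47.8; c'Δl = 45.31; W sinα = 39.4
Σc'Δl = 106.9 kN/m; ΣN' = 173.7 kN/m; ΣW sinα = 47.9 kN/m
Resisting = 106.9 + 173.7·tan24.9° = 106.9 + 80.6 = 187.5 kN/m
FS = 187.5 / 47.9 = 3.915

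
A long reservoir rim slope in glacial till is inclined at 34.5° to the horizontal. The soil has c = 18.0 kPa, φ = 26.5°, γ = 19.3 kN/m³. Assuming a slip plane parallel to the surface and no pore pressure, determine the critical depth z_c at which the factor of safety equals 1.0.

z_c = 7.28 m

Setting FS = 1.00 in FS = [c + γz cos²β tanφ] / [γz sinβ cosβ] and solving for z:
z = c / [γ cosβ (FS·sinβ − cosβ·tanφ)]
  = 18.0 / [19.3·cos34.5°·(1.00·sin34.5° − cos34.5°·tan26.5°)]
  = 18.0 / [19.3·0.8241·(1.00·0.5664 − 0.8241·0.4986)]
  = 18.0 / 2.4735 = 7.277 m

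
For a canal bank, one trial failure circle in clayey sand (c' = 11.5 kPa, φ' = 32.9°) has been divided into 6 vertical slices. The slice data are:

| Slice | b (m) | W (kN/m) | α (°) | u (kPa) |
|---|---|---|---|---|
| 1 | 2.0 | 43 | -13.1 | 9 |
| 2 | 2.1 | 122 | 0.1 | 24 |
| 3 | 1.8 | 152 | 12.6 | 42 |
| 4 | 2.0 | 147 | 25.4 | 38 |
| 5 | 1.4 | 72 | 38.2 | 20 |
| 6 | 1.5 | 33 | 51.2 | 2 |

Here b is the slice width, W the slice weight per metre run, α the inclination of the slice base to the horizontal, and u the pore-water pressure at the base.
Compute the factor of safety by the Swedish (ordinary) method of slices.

FS = 1.94

Ordinary method of slices: FS = Σ[c'·Δl_i + (W_i cosα_i − u_i·Δl_i)·tanφ'] / Σ W_i sinα_i, with Δl_i = b_i / cosα_i.
Slice 1: Δl = 2.0/cos(-13.1°) = 2.053 m; N'_1 = 43·cos(-13.1°) − 9·2.053 = 23.4; c'Δl = 23.61; W sinα = -9.7
Slice 2: Δl = 2.1/cos0.1° = 2.100 m; N'_2 = 122·cos0.1° − 24·2.100 = 71.6; c'Δl = 24.15; W sinα = 0.2
Slice 3: Δl = 1.8/cos12.6° = 1.844 m; N'_3 = 152·cos12.6° − 42·1.844 = 70.9; c'Δl = 21.21; W sinα = 33.2
Slice 4: Δl = 2.0/cos25.4° = 2.214 m; N'_4 = 147·cos25.4° − 38·2.214 = 48.7; c'Δl = 25.46; W sinα = 63.1
Slice 5: Δl = 1.4/cos38.2° = 1.781 m; N'_5 = 72·cos38.2° − 20·1.781 = 21.0; c'Δl = 20.49; W sinα = 44.5
Slice 6: Δl = 1.5/cos51.2° = 2.394 m; N'_6 = 33·cos51.2° − 2·2.394 = 15.9; c'Δl = 27.53; W sinα = 25.7
Σc'Δl = 142.5 kN/m; ΣN' = 251.4 kN/m; ΣW sinα = 156.9 kN/m
Resisting = 142.5 + 251.4·tan32.9° = 142.5 + 162.6 = 305.1 kN/m
FS = 305.1 / 156.9 = 1.944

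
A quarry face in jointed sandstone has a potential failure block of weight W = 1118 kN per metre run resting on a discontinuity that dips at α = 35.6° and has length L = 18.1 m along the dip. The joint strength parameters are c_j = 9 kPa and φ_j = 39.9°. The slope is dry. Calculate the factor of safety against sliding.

Resolving the block weight along and normal to the plane and applying the Mohr–Coulomb strength on the joint:
N' = W cosα = 1118·cos35.6° = 909.0 kN/m
Driving force T = W sinα = 1118·sin35.6° = 650.8 kN/m
Resisting force R = c_j·L + N'·tanφ_j = 9·18.1 + 909.0·tan39.9° = 162.9 + 760.1 = 923.0 kN/m
FS = R / T = 923.0 / 650.8 = 1.418

FS = 1.42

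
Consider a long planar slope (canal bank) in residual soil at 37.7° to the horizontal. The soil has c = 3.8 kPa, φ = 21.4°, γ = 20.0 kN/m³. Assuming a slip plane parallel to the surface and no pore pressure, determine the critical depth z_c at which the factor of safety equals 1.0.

Setting FS = 1.00 in FS = [c + γz cos²β tanφ] / [γz sinβ cosβ] and solving for z:
z = c / [γ cosβ (FS·sinβ − cosβ·tanφ)]
  = 3.8 / [20.0·cos37.7°·(1.00·sin37.7° − cos37.7°·tan21.4°)]
  = 3.8 / [20.0·0.7912·(1.00·0.6115 − 0.7912·0.3919)]
  = 3.8 / 4.7703 = 0.797 m

z_c = 0.80 m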